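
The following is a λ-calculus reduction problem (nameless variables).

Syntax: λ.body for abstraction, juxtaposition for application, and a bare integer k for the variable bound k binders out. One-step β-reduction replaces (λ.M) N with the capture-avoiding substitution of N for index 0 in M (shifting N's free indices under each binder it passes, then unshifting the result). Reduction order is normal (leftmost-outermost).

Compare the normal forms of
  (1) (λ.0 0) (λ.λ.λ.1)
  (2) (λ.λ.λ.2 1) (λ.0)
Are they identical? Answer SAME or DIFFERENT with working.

Term A:
  start: (λ.0 0) (λ.λ.λ.1)
  [1] (λ.λ.λ.1) (λ.λ.λ.1)
  [2] λ.λ.1

Term B:
  start: (λ.λ.λ.2 1) (λ.0)
  [1] λ.λ.(λ.0) 1
  [2] λ.λ.1

Answer: SAME — A ⇓ λ.λ.1, B ⇓ λ.λ.1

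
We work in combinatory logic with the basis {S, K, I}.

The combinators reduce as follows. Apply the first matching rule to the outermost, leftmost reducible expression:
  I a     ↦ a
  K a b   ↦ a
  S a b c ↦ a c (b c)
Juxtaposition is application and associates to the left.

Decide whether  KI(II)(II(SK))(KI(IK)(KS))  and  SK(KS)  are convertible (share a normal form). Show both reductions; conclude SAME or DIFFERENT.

Answer: SAME — A ⇓ SK(KS), B ⇓ SK(KS)

Derivation:
Term A:
  start: KI(II)(II(SK))(KI(IK)(KS))
  [1] I(II(SK))(KI(IK)(KS))
  [2] II(SK)(KI(IK)(KS))
  [3] I(SK)(KI(IK)(KS))
  [4] SK(KI(IK)(KS))
  [5] SK(I(KS))
  [6] SK(KS)

Term B:
  start: SK(KS)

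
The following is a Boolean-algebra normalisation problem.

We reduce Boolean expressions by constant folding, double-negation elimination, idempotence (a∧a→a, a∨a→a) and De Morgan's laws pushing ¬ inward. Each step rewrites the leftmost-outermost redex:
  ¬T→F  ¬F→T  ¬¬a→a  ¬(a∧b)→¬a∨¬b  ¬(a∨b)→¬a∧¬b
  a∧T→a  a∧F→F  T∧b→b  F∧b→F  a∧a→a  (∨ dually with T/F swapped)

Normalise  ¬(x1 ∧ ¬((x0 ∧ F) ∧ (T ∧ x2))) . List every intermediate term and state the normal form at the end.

Answer: normal form = ¬x1  (in 5 steps)

Working:
  start: ¬(x1 ∧ ¬((x0 ∧ F) ∧ (T ∧ x2)))
  →1  ¬x1 ∨ ¬¬((x0 ∧ F) ∧ (T ∧ x2))
  →2  ¬x1 ∨ ((x0 ∧ F) ∧ (T ∧ x2))
  →3  ¬x1 ∨ (F ∧ (T ∧ x2))
  →4  ¬x1 ∨ F
  →5  ¬x1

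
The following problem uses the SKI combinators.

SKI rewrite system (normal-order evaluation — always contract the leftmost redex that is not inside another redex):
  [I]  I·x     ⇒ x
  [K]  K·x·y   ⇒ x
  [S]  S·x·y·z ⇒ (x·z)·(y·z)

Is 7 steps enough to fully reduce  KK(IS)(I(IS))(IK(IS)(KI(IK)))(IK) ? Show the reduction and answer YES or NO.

Answer: YES — reaches normal form SK in 5 ≤ 7 steps

Reduction:
  start: KK(IS)(I(IS))(IK(IS)(KI(IK)))(IK)
  →1  K(I(IS))(IK(IS)(KI(IK)))(IK)
  →2  I(IS)(IK)
  →3  IS(IK)
  →4  S(IK)
  →5  SK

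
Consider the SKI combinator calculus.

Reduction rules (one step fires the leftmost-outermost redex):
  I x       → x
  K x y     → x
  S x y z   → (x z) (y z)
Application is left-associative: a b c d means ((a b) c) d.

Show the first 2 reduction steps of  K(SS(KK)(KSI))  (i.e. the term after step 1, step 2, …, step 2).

Answer: after 2 steps: K(SS(KK(KSI)))

Reduction:
  start: K(SS(KK)(KSI))
  [1] K(S(KSI)(KK(KSI)))
  [2] K(SS(KK(KSI)))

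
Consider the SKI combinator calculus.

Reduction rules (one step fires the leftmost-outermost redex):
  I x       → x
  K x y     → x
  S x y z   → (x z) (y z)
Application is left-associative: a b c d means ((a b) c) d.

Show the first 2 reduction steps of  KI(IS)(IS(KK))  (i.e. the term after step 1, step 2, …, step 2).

  start: KI(IS)(IS(KK))
  [1] I(IS(KK))
  [2] IS(KK)

Answer: after 2 steps: IS(KK)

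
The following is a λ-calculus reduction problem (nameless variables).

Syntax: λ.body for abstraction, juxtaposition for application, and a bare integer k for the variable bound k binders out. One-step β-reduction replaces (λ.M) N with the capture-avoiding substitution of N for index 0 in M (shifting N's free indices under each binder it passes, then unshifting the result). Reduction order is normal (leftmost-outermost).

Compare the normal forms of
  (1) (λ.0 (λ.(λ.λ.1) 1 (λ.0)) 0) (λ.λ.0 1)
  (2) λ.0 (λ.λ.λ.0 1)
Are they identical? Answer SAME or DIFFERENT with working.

Term A:
  start: (λ.0 (λ.(λ.λ.1) 1 (λ.0)) 0) (λ.λ.0 1)
  →1  (λ.λ.0 1) (λ.(λ.λ.1) (λ.λ.0 1) (λ.0)) (λ.λ.0 1)
  →2  (λ.0 (λ.(λ.λ.1) (λ.λ.0 1) (λ.0))) (λ.λ.0 1)
  →3  (λ.λ.0 1) (λ.(λ.λ.1) (λ.λ.0 1) (λ.0))
  →4  λ.0 (λ.(λ.λ.1) (λ.λ.0 1) (λ.0))
  →5  λ.0 (λ.(λ.λ.λ.0 1) (λ.0))
  →6  λ.0 (λ.λ.λ.0 1)

Term B:
  start: λ.0 (λ.λ.λ.0 1)

Answer: SAME — A ⇓ λ.0 (λ.λ.λ.0 1), B ⇓ λ.0 (λ.λ.λ.0 1)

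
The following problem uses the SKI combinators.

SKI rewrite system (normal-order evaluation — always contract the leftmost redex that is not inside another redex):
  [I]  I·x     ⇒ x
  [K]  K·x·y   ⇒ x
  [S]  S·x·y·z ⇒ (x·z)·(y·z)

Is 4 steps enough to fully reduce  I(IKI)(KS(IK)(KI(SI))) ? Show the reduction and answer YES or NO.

Answer: YES — reaches normal form I in 3 ≤ 4 steps

Derivation:
  start: I(IKI)(KS(IK)(KI(SI)))
  →1  IKI(KS(IK)(KI(SI)))
  →2  KI(KS(IK)(KI(SI)))
  →3  I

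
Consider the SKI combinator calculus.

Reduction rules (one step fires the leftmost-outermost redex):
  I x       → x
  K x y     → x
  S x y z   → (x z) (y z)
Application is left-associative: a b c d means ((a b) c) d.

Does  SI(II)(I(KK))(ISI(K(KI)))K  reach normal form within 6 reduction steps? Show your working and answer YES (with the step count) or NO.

  start: SI(II)(I(KK))(ISI(K(KI)))K
  step 1: I(I(KK))(II(I(KK)))(ISI(K(KI)))K
  step 2: I(KK)(II(I(KK)))(ISI(K(KI)))K
  step 3: KK(II(I(KK)))(ISI(K(KI)))K
  step 4: K(ISI(K(KI)))K
  step 5: ISI(K(KI))
  step 6: SI(K(KI))

Answer: YES — reaches normal form SI(K(KI)) in 6 ≤ 6 steps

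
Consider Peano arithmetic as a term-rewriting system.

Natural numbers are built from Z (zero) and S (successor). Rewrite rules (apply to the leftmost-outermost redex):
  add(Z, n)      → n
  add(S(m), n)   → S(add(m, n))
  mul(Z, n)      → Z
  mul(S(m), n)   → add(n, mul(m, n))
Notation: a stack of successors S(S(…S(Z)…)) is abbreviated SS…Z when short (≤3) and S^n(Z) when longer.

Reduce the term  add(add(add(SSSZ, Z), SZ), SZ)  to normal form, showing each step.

  start: add(add(add(SSSZ, Z), SZ), SZ)
  →1  add(add(S(add(SSZ, Z)), SZ), SZ)
  →2  add(S(add(add(SSZ, Z), SZ)), SZ)
  →3  S(add(add(add(SSZ, Z), SZ), SZ))
  →4  S(add(add(S(add(SZ, Z)), SZ), SZ))
  →5  S(add(S(add(add(SZ, Z), SZ)), SZ))
  →6  S(S(add(add(add(SZ, Z), SZ), SZ)))
  →7  S(S(add(add(S(add(Z, Z)), SZ), SZ)))
  →8  S(S(add(S(add(add(Z, Z), SZ)), SZ)))
  →9  S(S(S(add(add(add(Z, Z), SZ), SZ))))
  →10  S(S(S(add(add(Z, SZ), SZ))))
  →11  S(S(S(add(SZ, SZ))))
  →12  S(S(S(S(add(Z, SZ)))))
  →13  S^5(Z)

Answer: normal form = S^5(Z)  (in 13 steps)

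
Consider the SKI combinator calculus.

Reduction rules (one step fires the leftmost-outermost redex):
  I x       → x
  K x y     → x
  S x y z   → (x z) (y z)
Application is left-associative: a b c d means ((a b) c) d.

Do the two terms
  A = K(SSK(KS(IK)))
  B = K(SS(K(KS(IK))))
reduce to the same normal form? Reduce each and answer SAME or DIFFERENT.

Answer: SAME — A ⇓ K(SS(KS)), B ⇓ K(SS(KS))

Working:
Term A:
  start: K(SSK(KS(IK)))
  →1  K(S(KS(IK))(K(KS(IK))))
  →2  K(SS(K(KS(IK))))
  →3  K(SS(KS))

Term B:
  start: K(SS(K(KS(IK))))
  →1  K(SS(KS))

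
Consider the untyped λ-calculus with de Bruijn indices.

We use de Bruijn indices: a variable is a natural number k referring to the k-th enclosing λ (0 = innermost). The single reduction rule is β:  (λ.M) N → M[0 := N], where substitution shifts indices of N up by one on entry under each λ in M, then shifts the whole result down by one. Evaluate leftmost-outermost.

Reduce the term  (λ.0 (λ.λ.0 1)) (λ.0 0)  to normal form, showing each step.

  start: (λ.0 (λ.λ.0 1)) (λ.0 0)
  →1  (λ.0 0) (λ.λ.0 1)
  →2  (λ.λ.0 1) (λ.λ.0 1)
  →3  λ.0 (λ.λ.0 1)

Answer: normal form = λ.0 (λ.λ.0 1)  (in 3 steps)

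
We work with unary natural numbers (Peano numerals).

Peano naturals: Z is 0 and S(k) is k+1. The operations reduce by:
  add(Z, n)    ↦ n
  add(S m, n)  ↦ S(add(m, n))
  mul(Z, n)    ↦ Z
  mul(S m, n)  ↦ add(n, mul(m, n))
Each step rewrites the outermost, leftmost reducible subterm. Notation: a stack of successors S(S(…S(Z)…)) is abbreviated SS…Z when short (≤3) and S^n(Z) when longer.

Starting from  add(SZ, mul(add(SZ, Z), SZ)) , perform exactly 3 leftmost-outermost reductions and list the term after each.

  start: add(SZ, mul(add(SZ, Z), SZ))
  [1] S(add(Z, mul(add(SZ, Z), SZ)))
  [2] S(mul(add(SZ, Z), SZ))
  [3] S(mul(S(add(Z, Z)), SZ))

Answer: after 3 steps: S(mul(S(add(Z, Z)), SZ))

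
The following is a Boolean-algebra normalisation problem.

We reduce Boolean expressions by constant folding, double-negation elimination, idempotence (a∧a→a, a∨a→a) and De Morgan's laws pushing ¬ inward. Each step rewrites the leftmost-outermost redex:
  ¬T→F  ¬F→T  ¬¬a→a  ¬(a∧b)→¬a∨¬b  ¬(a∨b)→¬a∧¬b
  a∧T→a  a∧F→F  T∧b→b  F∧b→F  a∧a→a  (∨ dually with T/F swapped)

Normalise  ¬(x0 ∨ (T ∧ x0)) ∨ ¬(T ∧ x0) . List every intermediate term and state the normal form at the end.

Answer: normal form = ¬x0  (in 9 steps)

Reduction:
  start: ¬(x0 ∨ (T ∧ x0)) ∨ ¬(T ∧ x0)
  →1  (¬x0 ∧ ¬(T ∧ x0)) ∨ ¬(T ∧ x0)
  →2  (¬x0 ∧ (¬T ∨ ¬x0)) ∨ ¬(T ∧ x0)
  →3  (¬x0 ∧ (F ∨ ¬x0)) ∨ ¬(T ∧ x0)
  →4  (¬x0 ∧ ¬x0) ∨ ¬(T ∧ x0)
  →5  ¬x0 ∨ ¬(T ∧ x0)
  →6  ¬x0 ∨ (¬T ∨ ¬x0)
  →7  ¬x0 ∨ (F ∨ ¬x0)
  →8  ¬x0 ∨ ¬x0
  →9  ¬x0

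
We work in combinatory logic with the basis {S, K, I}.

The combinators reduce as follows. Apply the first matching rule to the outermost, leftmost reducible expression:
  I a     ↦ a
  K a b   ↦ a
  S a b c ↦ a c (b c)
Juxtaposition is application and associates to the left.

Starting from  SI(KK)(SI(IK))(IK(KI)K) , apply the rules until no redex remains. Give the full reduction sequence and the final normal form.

  start: SI(KK)(SI(IK))(IK(KI)K)
  step 1: I(SI(IK))(KK(SI(IK)))(IK(KI)K)
  step 2: SI(IK)(KK(SI(IK)))(IK(KI)K)
  step 3: I(KK(SI(IK)))(IK(KK(SI(IK))))(IK(KI)K)
  step 4: KK(SI(IK))(IK(KK(SI(IK))))(IK(KI)K)
  step 5: K(IK(KK(SI(IK))))(IK(KI)K)
  step 6: IK(KK(SI(IK)))
  step 7: K(KK(SI(IK)))
  step 8: KK

Answer: normal form = KK  (in 8 steps)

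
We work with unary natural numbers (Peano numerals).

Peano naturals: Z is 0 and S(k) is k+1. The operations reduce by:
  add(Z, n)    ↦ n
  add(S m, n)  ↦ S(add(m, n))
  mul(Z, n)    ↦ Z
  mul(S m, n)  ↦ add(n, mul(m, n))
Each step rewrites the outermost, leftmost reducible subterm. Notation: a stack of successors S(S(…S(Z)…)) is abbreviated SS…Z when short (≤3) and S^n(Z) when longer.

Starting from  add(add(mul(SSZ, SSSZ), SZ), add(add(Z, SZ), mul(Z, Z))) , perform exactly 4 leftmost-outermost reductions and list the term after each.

  start: add(add(mul(SSZ, SSSZ), SZ), add(add(Z, SZ), mul(Z, Z)))
  →1  add(add(add(SSSZ, mul(SZ, SSSZ)), SZ), add(add(Z, SZ), mul(Z, Z)))
  →2  add(add(S(add(SSZ, mul(SZ, SSSZ))), SZ), add(add(Z, SZ), mul(Z, Z)))
  →3  add(S(add(add(SSZ, mul(SZ, SSSZ)), SZ)), add(add(Z, SZ), mul(Z, Z)))
  →4  S(add(add(add(SSZ, mul(SZ, SSSZ)), SZ), add(add(Z, SZ), mul(Z, Z))))

Answer: after 4 steps: S(add(add(add(SSZ, mul(SZ, SSSZ)), SZ), add(add(Z, SZ), mul(Z, Z))))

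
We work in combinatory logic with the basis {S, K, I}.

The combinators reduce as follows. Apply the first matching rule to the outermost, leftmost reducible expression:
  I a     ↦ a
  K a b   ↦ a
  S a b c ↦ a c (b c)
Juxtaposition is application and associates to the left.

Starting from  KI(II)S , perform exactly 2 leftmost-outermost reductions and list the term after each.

Answer: after 2 steps: S

Working:
  start: KI(II)S
  [1] IS
  [2] S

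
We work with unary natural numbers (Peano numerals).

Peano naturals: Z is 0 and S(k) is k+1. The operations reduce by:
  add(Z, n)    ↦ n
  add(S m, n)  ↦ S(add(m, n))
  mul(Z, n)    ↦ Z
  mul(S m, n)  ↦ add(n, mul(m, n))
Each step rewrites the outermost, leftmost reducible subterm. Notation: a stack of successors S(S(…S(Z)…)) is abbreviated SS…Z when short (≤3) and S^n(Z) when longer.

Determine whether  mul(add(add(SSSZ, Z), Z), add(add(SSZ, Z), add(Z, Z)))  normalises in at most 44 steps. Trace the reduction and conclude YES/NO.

  start: mul(add(add(SSSZ, Z), Z), add(add(SSZ, Z), add(Z, Z)))
  [1] mul(add(S(add(SSZ, Z)), Z), add(add(SSZ, Z), add(Z, Z)))
  [2] mul(S(add(add(SSZ, Z), Z)), add(add(SSZ, Z), add(Z, Z)))
  [3] add(add(add(SSZ, Z), add(Z, Z)), mul(add(add(SSZ, Z), Z), add(add(SSZ, Z), add(Z, Z))))
  [4] add(add(S(add(SZ, Z)), add(Z, Z)), mul(add(add(SSZ, Z), Z), add(add(SSZ, Z), add(Z, Z))))
  [5] add(S(add(add(SZ, Z), add(Z, Z))), mul(add(add(SSZ, Z), Z), add(add(SSZ, Z), add(Z, Z))))
  [6] S(add(add(add(SZ, Z), add(Z, Z)), mul(add(add(SSZ, Z), Z), add(add(SSZ, Z), add(Z, Z)))))
  [7] S(add(add(S(add(Z, Z)), add(Z, Z)), mul(add(add(SSZ, Z), Z), add(add(SSZ, Z), add(Z, Z)))))
  [8] S(add(S(add(add(Z, Z), add(Z, Z))), mul(add(add(SSZ, Z), Z), add(add(SSZ, Z), add(Z, Z)))))
  [9] S(S(add(add(add(Z, Z), add(Z, Z)), mul(add(add(SSZ, Z), Z), add(add(SSZ, Z), add(Z, Z))))))
  [10] S(S(add(add(Z, add(Z, Z)), mul(add(add(SSZ, Z), Z), add(add(SSZ, Z), add(Z, Z))))))
  [11] S(S(add(add(Z, Z), mul(add(add(SSZ, Z), Z), add(add(SSZ, Z), add(Z, Z))))))
  [12] S(S(add(Z, mul(add(add(SSZ, Z), Z), add(add(SSZ, Z), add(Z, Z))))))
  [13] S(S(mul(add(add(SSZ, Z), Z), add(add(SSZ, Z), add(Z, Z)))))
  [14] S(S(mul(add(S(add(SZ, Z)), Z), add(add(SSZ, Z), add(Z, Z)))))
  [15] S(S(mul(S(add(add(SZ, Z), Z)), add(add(SSZ, Z), add(Z, Z)))))
  [16] S(S(add(add(add(SSZ, Z), add(Z, Z)), mul(add(add(SZ, Z), Z), add(add(SSZ, Z), add(Z, Z))))))
  [17] S(S(add(add(S(add(SZ, Z)), add(Z, Z)), mul(add(add(SZ, Z), Z), add(add(SSZ, Z), add(Z, Z))))))
  [18] S(S(add(S(add(add(SZ, Z), add(Z, Z))), mul(add(add(SZ, Z), Z), add(add(SSZ, Z), add(Z, Z))))))
  [19] S(S(S(add(add(add(SZ, Z), add(Z, Z)), mul(add(add(SZ, Z), Z), add(add(SSZ, Z), add(Z, Z)))))))
  [20] S(S(S(add(add(S(add(Z, Z)), add(Z, Z)), mul(add(add(SZ, Z), Z), add(add(SSZ, Z), add(Z, Z)))))))
  [21] S(S(S(add(S(add(add(Z, Z), add(Z, Z))), mul(add(add(SZ, Z), Z), add(add(SSZ, Z), add(Z, Z)))))))
  [22] S(S(S(S(add(add(add(Z, Z), add(Z, Z)), mul(add(add(SZ, Z), Z), add(add(SSZ, Z), add(Z, Z))))))))
  [23] S(S(S(S(add(add(Z, add(Z, Z)), mul(add(add(SZ, Z), Z), add(add(SSZ, Z), add(Z, Z))))))))
  [24] S(S(S(S(add(add(Z, Z), mul(add(add(SZ, Z), Z), add(add(SSZ, Z), add(Z, Z))))))))
  [25] S(S(S(S(add(Z, mul(add(add(SZ, Z), Z), add(add(SSZ, Z), add(Z, Z))))))))
  [26] S(S(S(S(mul(add(add(SZ, Z), Z), add(add(SSZ, Z), add(Z, Z)))))))
  [27] S(S(S(S(mul(add(S(add(Z, Z)), Z), add(add(SSZ, Z), add(Z, Z)))))))
  [28] S(S(S(S(mul(S(add(add(Z, Z), Z)), add(add(SSZ, Z), add(Z, Z)))))))
  [29] S(S(S(S(add(add(add(SSZ, Z), add(Z, Z)), mul(add(add(Z, Z), Z), add(add(SSZ, Z), add(Z, Z))))))))
  [30] S(S(S(S(add(add(S(add(SZ, Z)), add(Z, Z)), mul(add(add(Z, Z), Z), add(add(SSZ, Z), add(Z, Z))))))))
  [31] S(S(S(S(add(S(add(add(SZ, Z), add(Z, Z))), mul(add(add(Z, Z), Z), add(add(SSZ, Z), add(Z, Z))))))))
  [32] S(S(S(S(S(add(add(add(SZ, Z), add(Z, Z)), mul(add(add(Z, Z), Z), add(add(SSZ, Z), add(Z, Z)))))))))
  [33] S(S(S(S(S(add(add(S(add(Z, Z)), add(Z, Z)), mul(add(add(Z, Z), Z), add(add(SSZ, Z), add(Z, Z)))))))))
  [34] S(S(S(S(S(add(S(add(add(Z, Z), add(Z, Z))), mul(add(add(Z, Z), Z), add(add(SSZ, Z), add(Z, Z)))))))))
  [35] S(S(S(S(S(S(add(add(add(Z, Z), add(Z, Z)), mul(add(add(Z, Z), Z), add(add(SSZ, Z), add(Z, Z))))))))))
  [36] S(S(S(S(S(S(add(add(Z, add(Z, Z)), mul(add(add(Z, Z), Z), add(add(SSZ, Z), add(Z, Z))))))))))
  [37] S(S(S(S(S(S(add(add(Z, Z), mul(add(add(Z, Z), Z), add(add(SSZ, Z), add(Z, Z))))))))))
  [38] S(S(S(S(S(S(add(Z, mul(add(add(Z, Z), Z), add(add(SSZ, Z), add(Z, Z))))))))))
  [39] S(S(S(S(S(S(mul(add(add(Z, Z), Z), add(add(SSZ, Z), add(Z, Z)))))))))
  [40] S(S(S(S(S(S(mul(add(Z, Z), add(add(SSZ, Z), add(Z, Z)))))))))
  [41] S(S(S(S(S(S(mul(Z, add(add(SSZ, Z), add(Z, Z)))))))))
  [42] S^6(Z)

Answer: YES — reaches normal form S^6(Z) in 42 ≤ 44 steps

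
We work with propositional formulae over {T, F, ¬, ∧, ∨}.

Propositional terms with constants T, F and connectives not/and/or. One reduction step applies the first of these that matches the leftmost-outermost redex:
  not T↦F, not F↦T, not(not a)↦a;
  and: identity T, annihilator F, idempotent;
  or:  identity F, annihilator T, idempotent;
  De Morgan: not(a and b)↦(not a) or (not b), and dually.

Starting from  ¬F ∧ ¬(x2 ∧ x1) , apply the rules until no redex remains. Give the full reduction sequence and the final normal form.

  start: ¬F ∧ ¬(x2 ∧ x1)
  →1  T ∧ ¬(x2 ∧ x1)
  →2  ¬(x2 ∧ x1)
  →3  ¬x2 ∨ ¬x1

Answer: normal form = ¬x2 ∨ ¬x1  (in 3 steps)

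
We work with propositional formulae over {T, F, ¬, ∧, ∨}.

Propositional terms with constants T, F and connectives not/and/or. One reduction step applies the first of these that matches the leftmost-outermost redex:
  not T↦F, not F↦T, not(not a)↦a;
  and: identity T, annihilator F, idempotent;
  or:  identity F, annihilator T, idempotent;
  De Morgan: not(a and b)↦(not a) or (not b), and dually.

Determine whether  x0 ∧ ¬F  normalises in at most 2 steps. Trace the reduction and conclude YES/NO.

Answer: YES — reaches normal form x0 in 2 ≤ 2 steps

Reduction:
  start: x0 ∧ ¬F
  step 1: x0 ∧ T
  step 2: x0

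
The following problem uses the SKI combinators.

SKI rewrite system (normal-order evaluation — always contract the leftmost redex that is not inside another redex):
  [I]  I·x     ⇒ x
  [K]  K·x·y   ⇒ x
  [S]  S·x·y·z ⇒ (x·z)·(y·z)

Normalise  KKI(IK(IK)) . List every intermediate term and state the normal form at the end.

  start: KKI(IK(IK))
  step 1: K(IK(IK))
  step 2: K(K(IK))
  step 3: K(KK)

Answer: normal form = K(KK)  (in 3 steps)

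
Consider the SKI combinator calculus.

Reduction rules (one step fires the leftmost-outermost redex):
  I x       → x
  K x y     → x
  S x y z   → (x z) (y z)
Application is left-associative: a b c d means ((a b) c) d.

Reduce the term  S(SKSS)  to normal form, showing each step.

Answer: normal form = SS  (in 2 steps)

Derivation:
  start: S(SKSS)
  [1] S(KS(SS))
  [2] SS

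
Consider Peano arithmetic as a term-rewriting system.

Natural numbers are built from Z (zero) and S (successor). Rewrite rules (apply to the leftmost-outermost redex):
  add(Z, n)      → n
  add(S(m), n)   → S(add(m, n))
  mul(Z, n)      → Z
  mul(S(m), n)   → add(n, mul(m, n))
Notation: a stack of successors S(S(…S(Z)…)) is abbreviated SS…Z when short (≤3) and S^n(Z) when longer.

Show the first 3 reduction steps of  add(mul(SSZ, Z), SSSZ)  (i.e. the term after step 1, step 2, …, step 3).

  start: add(mul(SSZ, Z), SSSZ)
  step 1: add(add(Z, mul(SZ, Z)), SSSZ)
  step 2: add(mul(SZ, Z), SSSZ)
  step 3: add(add(Z, mul(Z, Z)), SSSZ)

Answer: after 3 steps: add(add(Z, mul(Z, Z)), SSSZ)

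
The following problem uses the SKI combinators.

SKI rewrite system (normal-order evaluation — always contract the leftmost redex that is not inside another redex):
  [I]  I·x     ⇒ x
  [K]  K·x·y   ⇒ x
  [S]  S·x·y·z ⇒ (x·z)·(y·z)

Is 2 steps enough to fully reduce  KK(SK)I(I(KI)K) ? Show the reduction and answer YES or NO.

  start: KK(SK)I(I(KI)K)
  step 1: KI(I(KI)K)
  step 2: I

Answer: YES — reaches normal form I in 2 ≤ 2 steps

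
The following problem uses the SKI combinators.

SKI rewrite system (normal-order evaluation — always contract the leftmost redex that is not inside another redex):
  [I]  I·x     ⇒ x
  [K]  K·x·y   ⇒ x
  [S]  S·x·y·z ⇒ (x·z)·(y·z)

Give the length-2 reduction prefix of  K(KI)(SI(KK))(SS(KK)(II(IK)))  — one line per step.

  start: K(KI)(SI(KK))(SS(KK)(II(IK)))
  [1] KI(SS(KK)(II(IK)))
  [2] I

Answer: after 2 steps: I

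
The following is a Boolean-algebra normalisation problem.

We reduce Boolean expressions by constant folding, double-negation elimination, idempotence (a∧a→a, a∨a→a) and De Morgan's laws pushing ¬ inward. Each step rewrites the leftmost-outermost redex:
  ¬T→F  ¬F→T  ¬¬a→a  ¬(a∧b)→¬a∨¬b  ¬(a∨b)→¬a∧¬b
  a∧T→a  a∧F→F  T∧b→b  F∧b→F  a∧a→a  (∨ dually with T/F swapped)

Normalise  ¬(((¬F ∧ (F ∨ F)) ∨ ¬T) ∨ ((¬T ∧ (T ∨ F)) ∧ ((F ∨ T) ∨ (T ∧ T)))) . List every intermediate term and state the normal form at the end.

  start: ¬(((¬F ∧ (F ∨ F)) ∨ ¬T) ∨ ((¬T ∧ (T ∨ F)) ∧ ((F ∨ T) ∨ (T ∧ T))))
  step 1: ¬((¬F ∧ (F ∨ F)) ∨ ¬T) ∧ ¬((¬T ∧ (T ∨ F)) ∧ ((F ∨ T) ∨ (T ∧ T)))
  step 2: (¬(¬F ∧ (F ∨ F)) ∧ ¬¬T) ∧ ¬((¬T ∧ (T ∨ F)) ∧ ((F ∨ T) ∨ (T ∧ T)))
  step 3: ((¬¬F ∨ ¬(F ∨ F)) ∧ ¬¬T) ∧ ¬((¬T ∧ (T ∨ F)) ∧ ((F ∨ T) ∨ (T ∧ T)))
  step 4: ((F ∨ ¬(F ∨ F)) ∧ ¬¬T) ∧ ¬((¬T ∧ (T ∨ F)) ∧ ((F ∨ T) ∨ (T ∧ T)))
  step 5: (¬(F ∨ F) ∧ ¬¬T) ∧ ¬((¬T ∧ (T ∨ F)) ∧ ((F ∨ T) ∨ (T ∧ T)))
  step 6: ((¬F ∧ ¬F) ∧ ¬¬T) ∧ ¬((¬T ∧ (T ∨ F)) ∧ ((F ∨ T) ∨ (T ∧ T)))
  step 7: (¬F ∧ ¬¬T) ∧ ¬((¬T ∧ (T ∨ F)) ∧ ((F ∨ T) ∨ (T ∧ T)))
  step 8: (T ∧ ¬¬T) ∧ ¬((¬T ∧ (T ∨ F)) ∧ ((F ∨ T) ∨ (T ∧ T)))
  step 9: ¬¬T ∧ ¬((¬T ∧ (T ∨ F)) ∧ ((F ∨ T) ∨ (T ∧ T)))
  step 10: T ∧ ¬((¬T ∧ (T ∨ F)) ∧ ((F ∨ T) ∨ (T ∧ T)))
  step 11: ¬((¬T ∧ (T ∨ F)) ∧ ((F ∨ T) ∨ (T ∧ T)))
  step 12: ¬(¬T ∧ (T ∨ F)) ∨ ¬((F ∨ T) ∨ (T ∧ T))
  step 13: (¬¬T ∨ ¬(T ∨ F)) ∨ ¬((F ∨ T) ∨ (T ∧ T))
  step 14: (T ∨ ¬(T ∨ F)) ∨ ¬((F ∨ T) ∨ (T ∧ T))
  step 15: T ∨ ¬((F ∨ T) ∨ (T ∧ T))
  step 16: T

Answer: normal form = T  (in 16 steps)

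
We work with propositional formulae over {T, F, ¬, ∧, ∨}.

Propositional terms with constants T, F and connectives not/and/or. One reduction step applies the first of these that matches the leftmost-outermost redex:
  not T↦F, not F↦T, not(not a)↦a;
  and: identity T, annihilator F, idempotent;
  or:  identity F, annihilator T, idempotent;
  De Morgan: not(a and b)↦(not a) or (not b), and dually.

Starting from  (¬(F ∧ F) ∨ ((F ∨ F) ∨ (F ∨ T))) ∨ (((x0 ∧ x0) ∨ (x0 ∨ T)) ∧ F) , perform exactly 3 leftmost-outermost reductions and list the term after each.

Answer: after 3 steps: (T ∨ ((F ∨ F) ∨ (F ∨ T))) ∨ (((x0 ∧ x0) ∨ (x0 ∨ T)) ∧ F)

Derivation:
  start: (¬(F ∧ F) ∨ ((F ∨ F) ∨ (F ∨ T))) ∨ (((x0 ∧ x0) ∨ (x0 ∨ T)) ∧ F)
  [1] ((¬F ∨ ¬F) ∨ ((F ∨ F) ∨ (F ∨ T))) ∨ (((x0 ∧ x0) ∨ (x0 ∨ T)) ∧ F)
  [2] (¬F ∨ ((F ∨ F) ∨ (F ∨ T))) ∨ (((x0 ∧ x0) ∨ (x0 ∨ T)) ∧ F)
  [3] (T ∨ ((F ∨ F) ∨ (F ∨ T))) ∨ (((x0 ∧ x0) ∨ (x0 ∨ T)) ∧ F)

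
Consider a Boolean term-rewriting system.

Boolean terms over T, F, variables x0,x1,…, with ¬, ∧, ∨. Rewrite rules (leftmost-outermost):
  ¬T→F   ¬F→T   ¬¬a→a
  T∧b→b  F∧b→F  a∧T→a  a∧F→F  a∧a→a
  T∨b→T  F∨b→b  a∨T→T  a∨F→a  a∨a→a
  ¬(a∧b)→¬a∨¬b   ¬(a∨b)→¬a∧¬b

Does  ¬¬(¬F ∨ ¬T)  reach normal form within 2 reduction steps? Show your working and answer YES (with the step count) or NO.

  start: ¬¬(¬F ∨ ¬T)
  →1  ¬F ∨ ¬T
  →2  T ∨ ¬T

Answer: NO — after 2 steps the term is T ∨ ¬T, not yet normal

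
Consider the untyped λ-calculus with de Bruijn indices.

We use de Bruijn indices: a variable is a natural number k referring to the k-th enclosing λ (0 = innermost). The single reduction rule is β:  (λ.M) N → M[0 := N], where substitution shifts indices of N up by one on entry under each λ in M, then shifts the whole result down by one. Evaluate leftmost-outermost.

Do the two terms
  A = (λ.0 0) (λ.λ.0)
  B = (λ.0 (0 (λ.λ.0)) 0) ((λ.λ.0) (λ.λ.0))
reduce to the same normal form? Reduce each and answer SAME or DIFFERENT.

Answer: SAME — A ⇓ λ.0, B ⇓ λ.0

Reduction:
Term A:
  start: (λ.0 0) (λ.λ.0)
  →1  (λ.λ.0) (λ.λ.0)
  →2  λ.0

Term B:
  start: (λ.0 (0 (λ.λ.0)) 0) ((λ.λ.0) (λ.λ.0))
  →1  (λ.λ.0) (λ.λ.0) ((λ.λ.0) (λ.λ.0) (λ.λ.0)) ((λ.λ.0) (λ.λ.0))
  →2  (λ.0) ((λ.λ.0) (λ.λ.0) (λ.λ.0)) ((λ.λ.0) (λ.λ.0))
  →3  (λ.λ.0) (λ.λ.0) (λ.λ.0) ((λ.λ.0) (λ.λ.0))
  →4  (λ.0) (λ.λ.0) ((λ.λ.0) (λ.λ.0))
  →5  (λ.λ.0) ((λ.λ.0) (λ.λ.0))
  →6  λ.0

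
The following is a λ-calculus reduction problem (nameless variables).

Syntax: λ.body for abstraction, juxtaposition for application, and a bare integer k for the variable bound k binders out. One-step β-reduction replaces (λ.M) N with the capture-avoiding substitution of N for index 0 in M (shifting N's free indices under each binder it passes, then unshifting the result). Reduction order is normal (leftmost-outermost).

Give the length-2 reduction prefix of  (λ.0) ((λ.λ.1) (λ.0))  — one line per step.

  start: (λ.0) ((λ.λ.1) (λ.0))
  [1] (λ.λ.1) (λ.0)
  [2] λ.λ.0

Answer: after 2 steps: λ.λ.0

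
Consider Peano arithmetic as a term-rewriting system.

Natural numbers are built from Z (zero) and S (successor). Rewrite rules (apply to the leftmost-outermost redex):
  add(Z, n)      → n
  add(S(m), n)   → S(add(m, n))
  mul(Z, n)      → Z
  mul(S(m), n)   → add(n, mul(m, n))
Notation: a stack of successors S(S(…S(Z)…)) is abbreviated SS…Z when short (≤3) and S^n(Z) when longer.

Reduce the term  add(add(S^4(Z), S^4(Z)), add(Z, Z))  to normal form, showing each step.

  start: add(add(S^4(Z), S^4(Z)), add(Z, Z))
  step 1: add(S(add(SSSZ, S^4(Z))), add(Z, Z))
  step 2: S(add(add(SSSZ, S^4(Z)), add(Z, Z)))
  step 3: S(add(S(add(SSZ, S^4(Z))), add(Z, Z)))
  step 4: S(S(add(add(SSZ, S^4(Z)), add(Z, Z))))
  step 5: S(S(add(S(add(SZ, S^4(Z))), add(Z, Z))))
  step 6: S(S(S(add(add(SZ, S^4(Z)), add(Z, Z)))))
  step 7: S(S(S(add(S(add(Z, S^4(Z))), add(Z, Z)))))
  step 8: S(S(S(S(add(add(Z, S^4(Z)), add(Z, Z))))))
  step 9: S(S(S(S(add(S^4(Z), add(Z, Z))))))
  step 10: S(S(S(S(S(add(SSSZ, add(Z, Z)))))))
  step 11: S(S(S(S(S(S(add(SSZ, add(Z, Z))))))))
  step 12: S(S(S(S(S(S(S(add(SZ, add(Z, Z)))))))))
  step 13: S(S(S(S(S(S(S(S(add(Z, add(Z, Z))))))))))
  step 14: S(S(S(S(S(S(S(S(add(Z, Z)))))))))
  step 15: S^8(Z)

Answer: normal form = S^8(Z)  (in 15 steps)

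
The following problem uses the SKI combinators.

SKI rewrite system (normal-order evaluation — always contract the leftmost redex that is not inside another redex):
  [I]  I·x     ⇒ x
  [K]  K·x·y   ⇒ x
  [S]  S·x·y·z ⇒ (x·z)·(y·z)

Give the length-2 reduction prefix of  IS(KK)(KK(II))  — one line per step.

Answer: after 2 steps: S(KK)K

Reduction:
  start: IS(KK)(KK(II))
  step 1: S(KK)(KK(II))
  step 2: S(KK)K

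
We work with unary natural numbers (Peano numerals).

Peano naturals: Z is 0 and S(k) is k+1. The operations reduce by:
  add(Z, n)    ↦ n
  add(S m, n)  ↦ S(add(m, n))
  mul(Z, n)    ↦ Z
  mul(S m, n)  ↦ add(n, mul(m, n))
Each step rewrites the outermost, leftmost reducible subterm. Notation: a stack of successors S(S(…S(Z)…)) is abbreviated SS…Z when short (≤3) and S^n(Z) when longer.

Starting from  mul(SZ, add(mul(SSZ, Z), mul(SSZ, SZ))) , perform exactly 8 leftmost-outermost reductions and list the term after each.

  start: mul(SZ, add(mul(SSZ, Z), mul(SSZ, SZ)))
  [1] add(add(mul(SSZ, Z), mul(SSZ, SZ)), mul(Z, add(mul(SSZ, Z), mul(SSZ, SZ))))
  [2] add(add(add(Z, mul(SZ, Z)), mul(SSZ, SZ)), mul(Z, add(mul(SSZ, Z), mul(SSZ, SZ))))
  [3] add(add(mul(SZ, Z), mul(SSZ, SZ)), mul(Z, add(mul(SSZ, Z), mul(SSZ, SZ))))
  [4] add(add(add(Z, mul(Z, Z)), mul(SSZ, SZ)), mul(Z, add(mul(SSZ, Z), mul(SSZ, SZ))))
  [5] add(add(mul(Z, Z), mul(SSZ, SZ)), mul(Z, add(mul(SSZ, Z), mul(SSZ, SZ))))
  [6] add(add(Z, mul(SSZ, SZ)), mul(Z, add(mul(SSZ, Z), mul(SSZ, SZ))))
  [7] add(mul(SSZ, SZ), mul(Z, add(mul(SSZ, Z), mul(SSZ, SZ))))
  [8] add(add(SZ, mul(SZ, SZ)), mul(Z, add(mul(SSZ, Z), mul(SSZ, SZ))))

Answer: after 8 steps: add(add(SZ, mul(SZ, SZ)), mul(Z, add(mul(SSZ, Z), mul(SSZ, SZ))))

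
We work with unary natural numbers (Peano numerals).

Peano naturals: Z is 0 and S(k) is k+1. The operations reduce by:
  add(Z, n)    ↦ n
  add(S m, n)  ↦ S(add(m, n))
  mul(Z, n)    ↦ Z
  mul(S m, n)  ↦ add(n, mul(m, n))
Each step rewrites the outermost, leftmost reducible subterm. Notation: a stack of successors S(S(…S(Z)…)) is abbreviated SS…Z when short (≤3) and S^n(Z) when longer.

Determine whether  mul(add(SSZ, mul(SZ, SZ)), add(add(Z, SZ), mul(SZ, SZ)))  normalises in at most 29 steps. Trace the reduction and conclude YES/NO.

Answer: NO — after 29 steps the term is S(S(S(S(add(add(SZ, mul(SZ, SZ)), mul(add(Z, mul(Z, SZ)), add(add(Z, SZ), mul(SZ, SZ)))))))), not yet normal

Working:
  start: mul(add(SSZ, mul(SZ, SZ)), add(add(Z, SZ), mul(SZ, SZ)))
  [1] mul(S(add(SZ, mul(SZ, SZ))), add(add(Z, SZ), mul(SZ, SZ)))
  [2] add(add(add(Z, SZ), mul(SZ, SZ)), mul(add(SZ, mul(SZ, SZ)), add(add(Z, SZ), mul(SZ, SZ))))
  [3] add(add(SZ, mul(SZ, SZ)), mul(add(SZ, mul(SZ, SZ)), add(add(Z, SZ), mul(SZ, SZ))))
  [4] add(S(add(Z, mul(SZ, SZ))), mul(add(SZ, mul(SZ, SZ)), add(add(Z, SZ), mul(SZ, SZ))))
  [5] S(add(add(Z, mul(SZ, SZ)), mul(add(SZ, mul(SZ, SZ)), add(add(Z, SZ), mul(SZ, SZ)))))
  [6] S(add(mul(SZ, SZ), mul(add(SZ, mul(SZ, SZ)), add(add(Z, SZ), mul(SZ, SZ)))))
  [7] S(add(add(SZ, mul(Z, SZ)), mul(add(SZ, mul(SZ, SZ)), add(add(Z, SZ), mul(SZ, SZ)))))
  [8] S(add(S(add(Z, mul(Z, SZ))), mul(add(SZ, mul(SZ, SZ)), add(add(Z, SZ), mul(SZ, SZ)))))
  [9] S(S(add(add(Z, mul(Z, SZ)), mul(add(SZ, mul(SZ, SZ)), add(add(Z, SZ), mul(SZ, SZ))))))
  [10] S(S(add(mul(Z, SZ), mul(add(SZ, mul(SZ, SZ)), add(add(Z, SZ), mul(SZ, SZ))))))
  [11] S(S(add(Z, mul(add(SZ, mul(SZ, SZ)), add(add(Z, SZ), mul(SZ, SZ))))))
  [12] S(S(mul(add(SZ, mul(SZ, SZ)), add(add(Z, SZ), mul(SZ, SZ)))))
  [13] S(S(mul(S(add(Z, mul(SZ, SZ))), add(add(Z, SZ), mul(SZ, SZ)))))
  [14] S(S(add(add(add(Z, SZ), mul(SZ, SZ)), mul(add(Z, mul(SZ, SZ)), add(add(Z, SZ), mul(SZ, SZ))))))
  [15] S(S(add(add(SZ, mul(SZ, SZ)), mul(add(Z, mul(SZ, SZ)), add(add(Z, SZ), mul(SZ, SZ))))))
  [16] S(S(add(S(add(Z, mul(SZ, SZ))), mul(add(Z, mul(SZ, SZ)), add(add(Z, SZ), mul(SZ, SZ))))))
  [17] S(S(S(add(add(Z, mul(SZ, SZ)), mul(add(Z, mul(SZ, SZ)), add(add(Z, SZ), mul(SZ, SZ)))))))
  [18] S(S(S(add(mul(SZ, SZ), mul(add(Z, mul(SZ, SZ)), add(add(Z, SZ), mul(SZ, SZ)))))))
  [19] S(S(S(add(add(SZ, mul(Z, SZ)), mul(add(Z, mul(SZ, SZ)), add(add(Z, SZ), mul(SZ, SZ)))))))
  [20] S(S(S(add(S(add(Z, mul(Z, SZ))), mul(add(Z, mul(SZ, SZ)), add(add(Z, SZ), mul(SZ, SZ)))))))
  [21] S(S(S(S(add(add(Z, mul(Z, SZ)), mul(add(Z, mul(SZ, SZ)), add(add(Z, SZ), mul(SZ, SZ))))))))
  [22] S(S(S(S(add(mul(Z, SZ), mul(add(Z, mul(SZ, SZ)), add(add(Z, SZ), mul(SZ, SZ))))))))
  [23] S(S(S(S(add(Z, mul(add(Z, mul(SZ, SZ)), add(add(Z, SZ), mul(SZ, SZ))))))))
  [24] S(S(S(S(mul(add(Z, mul(SZ, SZ)), add(add(Z, SZ), mul(SZ, SZ)))))))
  [25] S(S(S(S(mul(mul(SZ, SZ), add(add(Z, SZ), mul(SZ, SZ)))))))
  [26] S(S(S(S(mul(add(SZ, mul(Z, SZ)), add(add(Z, SZ), mul(SZ, SZ)))))))
  [27] S(S(S(S(mul(S(add(Z, mul(Z, SZ))), add(add(Z, SZ), mul(SZ, SZ)))))))
  [28] S(S(S(S(add(add(add(Z, SZ), mul(SZ, SZ)), mul(add(Z, mul(Z, SZ)), add(add(Z, SZ), mul(SZ, SZ))))))))
  [29] S(S(S(S(add(add(SZ, mul(SZ, SZ)), mul(add(Z, mul(Z, SZ)), add(add(Z, SZ), mul(SZ, SZ))))))))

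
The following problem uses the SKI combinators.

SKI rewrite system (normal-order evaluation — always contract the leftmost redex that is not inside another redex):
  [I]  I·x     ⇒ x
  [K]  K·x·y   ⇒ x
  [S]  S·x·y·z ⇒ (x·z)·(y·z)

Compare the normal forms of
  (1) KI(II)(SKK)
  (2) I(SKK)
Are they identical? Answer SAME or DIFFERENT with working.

Answer: SAME — A ⇓ SKK, B ⇓ SKK

Derivation:
Term A:
  start: KI(II)(SKK)
  step 1: I(SKK)
  step 2: SKK

Term B:
  start: I(SKK)
  step 1: SKK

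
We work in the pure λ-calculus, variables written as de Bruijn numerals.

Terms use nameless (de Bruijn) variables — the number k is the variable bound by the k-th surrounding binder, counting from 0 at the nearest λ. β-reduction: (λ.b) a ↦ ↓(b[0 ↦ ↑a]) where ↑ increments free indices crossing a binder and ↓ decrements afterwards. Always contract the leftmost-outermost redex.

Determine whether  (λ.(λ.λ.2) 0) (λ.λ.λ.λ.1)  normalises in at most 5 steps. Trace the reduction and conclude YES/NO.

  start: (λ.(λ.λ.2) 0) (λ.λ.λ.λ.1)
  →1  (λ.λ.λ.λ.λ.λ.1) (λ.λ.λ.λ.1)
  →2  λ.λ.λ.λ.λ.1

Answer: YES — reaches normal form λ.λ.λ.λ.λ.1 in 2 ≤ 5 steps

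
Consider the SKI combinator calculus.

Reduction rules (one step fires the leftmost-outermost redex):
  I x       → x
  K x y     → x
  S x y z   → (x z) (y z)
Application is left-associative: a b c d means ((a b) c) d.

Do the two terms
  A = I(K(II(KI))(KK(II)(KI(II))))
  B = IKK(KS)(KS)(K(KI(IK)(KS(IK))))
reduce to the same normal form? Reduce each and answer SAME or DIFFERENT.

Answer: DIFFERENT — A ⇓ KI, B ⇓ KS

Working:
Term A:
  start: I(K(II(KI))(KK(II)(KI(II))))
  [1] K(II(KI))(KK(II)(KI(II)))
  [2] II(KI)
  [3] I(KI)
  [4] KI

Term B:
  start: IKK(KS)(KS)(K(KI(IK)(KS(IK))))
  [1] KK(KS)(KS)(K(KI(IK)(KS(IK))))
  [2] K(KS)(K(KI(IK)(KS(IK))))
  [3] KS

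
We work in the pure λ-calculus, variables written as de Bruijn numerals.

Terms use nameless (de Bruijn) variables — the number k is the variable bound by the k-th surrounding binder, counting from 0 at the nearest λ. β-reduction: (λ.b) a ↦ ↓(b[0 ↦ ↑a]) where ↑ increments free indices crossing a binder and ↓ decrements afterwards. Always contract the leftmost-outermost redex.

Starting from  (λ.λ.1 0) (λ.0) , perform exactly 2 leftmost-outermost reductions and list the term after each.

  start: (λ.λ.1 0) (λ.0)
  [1] λ.(λ.0) 0
  [2] λ.0

Answer: after 2 steps: λ.0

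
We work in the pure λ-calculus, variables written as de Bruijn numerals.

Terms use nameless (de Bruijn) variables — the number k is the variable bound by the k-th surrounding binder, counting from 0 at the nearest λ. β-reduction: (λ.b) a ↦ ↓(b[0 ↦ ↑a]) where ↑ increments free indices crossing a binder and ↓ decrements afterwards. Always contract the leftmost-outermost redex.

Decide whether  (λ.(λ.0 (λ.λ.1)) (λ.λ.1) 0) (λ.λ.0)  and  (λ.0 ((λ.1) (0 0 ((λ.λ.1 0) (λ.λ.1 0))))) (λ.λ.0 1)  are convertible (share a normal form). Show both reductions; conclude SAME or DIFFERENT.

Answer: DIFFERENT — A ⇓ λ.λ.1, B ⇓ λ.0 (λ.λ.0 1)

Reduction:
Term A:
  start: (λ.(λ.0 (λ.λ.1)) (λ.λ.1) 0) (λ.λ.0)
  →1  (λ.0 (λ.λ.1)) (λ.λ.1) (λ.λ.0)
  →2  (λ.λ.1) (λ.λ.1) (λ.λ.0)
  →3  (λ.λ.λ.1) (λ.λ.0)
  →4  λ.λ.1

Term B:
  start: (λ.0 ((λ.1) (0 0 ((λ.λ.1 0) (λ.λ.1 0))))) (λ.λ.0 1)
  →1  (λ.λ.0 1) ((λ.λ.λ.0 1) ((λ.λ.0 1) (λ.λ.0 1) ((λ.λ.1 0) (λ.λ.1 0))))
  →2  λ.0 ((λ.λ.λ.0 1) ((λ.λ.0 1) (λ.λ.0 1) ((λ.λ.1 0) (λ.λ.1 0))))
  →3  λ.0 (λ.λ.0 1)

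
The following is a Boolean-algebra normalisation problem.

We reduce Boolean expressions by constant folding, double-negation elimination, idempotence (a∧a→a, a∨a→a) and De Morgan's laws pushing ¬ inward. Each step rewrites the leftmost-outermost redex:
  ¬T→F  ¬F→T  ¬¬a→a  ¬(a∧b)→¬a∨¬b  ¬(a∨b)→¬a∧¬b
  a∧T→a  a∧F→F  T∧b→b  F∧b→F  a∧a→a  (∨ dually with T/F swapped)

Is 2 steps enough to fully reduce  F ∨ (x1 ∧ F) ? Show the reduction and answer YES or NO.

Answer: YES — reaches normal form F in 2 ≤ 2 steps

Working:
  start: F ∨ (x1 ∧ F)
  step 1: x1 ∧ F
  step 2: F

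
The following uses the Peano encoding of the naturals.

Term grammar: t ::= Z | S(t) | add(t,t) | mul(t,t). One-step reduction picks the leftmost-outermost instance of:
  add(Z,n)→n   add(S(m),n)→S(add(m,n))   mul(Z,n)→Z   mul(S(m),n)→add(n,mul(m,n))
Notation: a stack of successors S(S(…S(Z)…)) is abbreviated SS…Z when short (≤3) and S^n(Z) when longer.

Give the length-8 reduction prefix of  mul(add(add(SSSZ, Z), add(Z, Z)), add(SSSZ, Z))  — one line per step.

Answer: after 8 steps: S(S(add(S(add(Z, Z)), mul(add(add(SSZ, Z), add(Z, Z)), add(SSSZ, Z)))))

Derivation:
  start: mul(add(add(SSSZ, Z), add(Z, Z)), add(SSSZ, Z))
  →1  mul(add(S(add(SSZ, Z)), add(Z, Z)), add(SSSZ, Z))
  →2  mul(S(add(add(SSZ, Z), add(Z, Z))), add(SSSZ, Z))
  →3  add(add(SSSZ, Z), mul(add(add(SSZ, Z), add(Z, Z)), add(SSSZ, Z)))
  →4  add(S(add(SSZ, Z)), mul(add(add(SSZ, Z), add(Z, Z)), add(SSSZ, Z)))
  →5  S(add(add(SSZ, Z), mul(add(add(SSZ, Z), add(Z, Z)), add(SSSZ, Z))))
  →6  S(add(S(add(SZ, Z)), mul(add(add(SSZ, Z), add(Z, Z)), add(SSSZ, Z))))
  →7  S(S(add(add(SZ, Z), mul(add(add(SSZ, Z), add(Z, Z)), add(SSSZ, Z)))))
  →8  S(S(add(S(add(Z, Z)), mul(add(add(SSZ, Z), add(Z, Z)), add(SSSZ, Z)))))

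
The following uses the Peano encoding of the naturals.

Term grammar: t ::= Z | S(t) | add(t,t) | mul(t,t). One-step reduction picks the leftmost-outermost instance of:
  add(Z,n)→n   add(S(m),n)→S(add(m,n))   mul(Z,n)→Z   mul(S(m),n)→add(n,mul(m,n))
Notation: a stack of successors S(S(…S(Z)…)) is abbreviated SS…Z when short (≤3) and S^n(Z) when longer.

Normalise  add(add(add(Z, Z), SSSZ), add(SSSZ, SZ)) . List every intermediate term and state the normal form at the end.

  start: add(add(add(Z, Z), SSSZ), add(SSSZ, SZ))
  [1] add(add(Z, SSSZ), add(SSSZ, SZ))
  [2] add(SSSZ, add(SSSZ, SZ))
  [3] S(add(SSZ, add(SSSZ, SZ)))
  [4] S(S(add(SZ, add(SSSZ, SZ))))
  [5] S(S(S(add(Z, add(SSSZ, SZ)))))
  [6] S(S(S(add(SSSZ, SZ))))
  [7] S(S(S(S(add(SSZ, SZ)))))
  [8] S(S(S(S(S(add(SZ, SZ))))))
  [9] S(S(S(S(S(S(add(Z, SZ)))))))
  [10] S^7(Z)

Answer: normal form = S^7(Z)  (in 10 steps)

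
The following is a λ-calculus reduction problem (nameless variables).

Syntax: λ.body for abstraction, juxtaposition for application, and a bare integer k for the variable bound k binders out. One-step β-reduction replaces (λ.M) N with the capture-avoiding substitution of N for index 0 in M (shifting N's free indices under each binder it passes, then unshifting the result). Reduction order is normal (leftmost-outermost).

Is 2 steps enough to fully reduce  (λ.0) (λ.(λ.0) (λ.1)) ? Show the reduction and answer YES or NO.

  start: (λ.0) (λ.(λ.0) (λ.1))
  [1] λ.(λ.0) (λ.1)
  [2] λ.λ.1

Answer: YES — reaches normal form λ.λ.1 in 2 ≤ 2 steps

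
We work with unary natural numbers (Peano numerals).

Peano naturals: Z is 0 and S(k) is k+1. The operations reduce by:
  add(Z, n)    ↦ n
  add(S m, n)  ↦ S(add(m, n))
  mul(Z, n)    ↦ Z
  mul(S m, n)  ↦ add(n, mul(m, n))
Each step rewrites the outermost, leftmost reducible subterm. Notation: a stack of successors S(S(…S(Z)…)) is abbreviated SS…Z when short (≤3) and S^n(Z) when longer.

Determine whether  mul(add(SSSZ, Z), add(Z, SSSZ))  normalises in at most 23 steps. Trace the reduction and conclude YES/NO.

  start: mul(add(SSSZ, Z), add(Z, SSSZ))
  →1  mul(S(add(SSZ, Z)), add(Z, SSSZ))
  →2  add(add(Z, SSSZ), mul(add(SSZ, Z), add(Z, SSSZ)))
  →3  add(SSSZ, mul(add(SSZ, Z), add(Z, SSSZ)))
  →4  S(add(SSZ, mul(add(SSZ, Z), add(Z, SSSZ))))
  →5  S(S(add(SZ, mul(add(SSZ, Z), add(Z, SSSZ)))))
  →6  S(S(S(add(Z, mul(add(SSZ, Z), add(Z, SSSZ))))))
  →7  S(S(S(mul(add(SSZ, Z), add(Z, SSSZ)))))
  →8  S(S(S(mul(S(add(SZ, Z)), add(Z, SSSZ)))))
  →9  S(S(S(add(add(Z, SSSZ), mul(add(SZ, Z), add(Z, SSSZ))))))
  →10  S(S(S(add(SSSZ, mul(add(SZ, Z), add(Z, SSSZ))))))
  →11  S(S(S(S(add(SSZ, mul(add(SZ, Z), add(Z, SSSZ)))))))
  →12  S(S(S(S(S(add(SZ, mul(add(SZ, Z), add(Z, SSSZ))))))))
  →13  S(S(S(S(S(S(add(Z, mul(add(SZ, Z), add(Z, SSSZ)))))))))
  →14  S(S(S(S(S(S(mul(add(SZ, Z), add(Z, SSSZ))))))))
  →15  S(S(S(S(S(S(mul(S(add(Z, Z)), add(Z, SSSZ))))))))
  →16  S(S(S(S(S(S(add(add(Z, SSSZ), mul(add(Z, Z), add(Z, SSSZ)))))))))
  →17  S(S(S(S(S(S(add(SSSZ, mul(add(Z, Z), add(Z, SSSZ)))))))))
  →18  S(S(S(S(S(S(S(add(SSZ, mul(add(Z, Z), add(Z, SSSZ))))))))))
  →19  S(S(S(S(S(S(S(S(add(SZ, mul(add(Z, Z), add(Z, SSSZ)))))))))))
  →20  S(S(S(S(S(S(S(S(S(add(Z, mul(add(Z, Z), add(Z, SSSZ))))))))))))
  →21  S(S(S(S(S(S(S(S(S(mul(add(Z, Z), add(Z, SSSZ)))))))))))
  →22  S(S(S(S(S(S(S(S(S(mul(Z, add(Z, SSSZ)))))))))))
  →23  S^9(Z)

Answer: YES — reaches normal form S^9(Z) in 23 ≤ 23 steps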